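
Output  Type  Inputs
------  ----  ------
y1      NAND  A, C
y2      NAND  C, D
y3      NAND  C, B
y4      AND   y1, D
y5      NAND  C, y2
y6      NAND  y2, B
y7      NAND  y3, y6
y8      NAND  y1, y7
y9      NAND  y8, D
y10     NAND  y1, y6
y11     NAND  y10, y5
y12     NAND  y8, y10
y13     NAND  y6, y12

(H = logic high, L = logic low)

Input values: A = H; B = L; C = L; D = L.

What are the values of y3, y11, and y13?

y1 = A NAND C = H NAND L = H
y2 = C NAND D = L NAND L = H
y3 = C NAND B = L NAND L = H
y5 = C NAND y2 = L NAND H = H
y6 = y2 NAND B = H NAND L = H
y7 = y3 NAND y6 = H NAND H = L
y8 = y1 NAND y7 = H NAND L = H
y10 = y1 NAND y6 = H NAND H = L
y11 = y10 NAND y5 = L NAND H = H
y12 = y8 NAND y10 = H NAND L = H
y13 = y6 NAND y12 = H NAND H = L

y3 = H, y11 = H, y13 = L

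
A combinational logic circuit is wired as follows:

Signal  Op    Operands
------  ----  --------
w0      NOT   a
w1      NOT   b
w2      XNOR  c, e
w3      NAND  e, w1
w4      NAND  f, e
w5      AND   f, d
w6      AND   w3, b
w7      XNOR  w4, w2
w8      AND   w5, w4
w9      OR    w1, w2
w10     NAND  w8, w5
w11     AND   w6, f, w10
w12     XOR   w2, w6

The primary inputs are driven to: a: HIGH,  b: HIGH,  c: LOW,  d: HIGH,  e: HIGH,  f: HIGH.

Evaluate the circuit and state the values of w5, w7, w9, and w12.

w5 = HIGH, w7 = HIGH, w9 = LOW, w12 = HIGH

w1 = NOT b = NOT HIGH = LOW
w2 = c XNOR e = LOW XNOR HIGH = LOW
w3 = e NAND w1 = HIGH NAND LOW = HIGH
w4 = f NAND e = HIGH NAND HIGH = LOW
w5 = f AND d = HIGH AND HIGH = HIGH
w6 = w3 AND b = HIGH AND HIGH = HIGH
w7 = w4 XNOR w2 = LOW XNOR LOW = HIGH
w9 = w1 OR w2 = LOW OR LOW = LOW
w12 = w2 XOR w6 = LOW XOR HIGH = HIGH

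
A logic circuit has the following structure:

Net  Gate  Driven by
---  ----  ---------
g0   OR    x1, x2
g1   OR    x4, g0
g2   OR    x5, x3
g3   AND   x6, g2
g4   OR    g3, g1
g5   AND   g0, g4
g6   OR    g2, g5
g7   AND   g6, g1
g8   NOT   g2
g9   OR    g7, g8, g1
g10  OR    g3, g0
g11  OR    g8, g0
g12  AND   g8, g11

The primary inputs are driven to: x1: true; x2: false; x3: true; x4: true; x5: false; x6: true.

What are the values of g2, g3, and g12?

g2 = true, g3 = true, g12 = false

g0 = x1 OR x2 = true OR false = true
g2 = x5 OR x3 = false OR true = true
g3 = x6 AND g2 = true AND true = true
g8 = NOT g2 = NOT true = false
g11 = g8 OR g0 = false OR true = true
g12 = g8 AND g11 = false AND true = false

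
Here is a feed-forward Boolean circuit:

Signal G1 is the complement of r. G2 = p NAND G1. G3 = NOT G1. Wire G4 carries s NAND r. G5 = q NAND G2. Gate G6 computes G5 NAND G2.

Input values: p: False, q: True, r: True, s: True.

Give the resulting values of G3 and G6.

G3 = True, G6 = True

G1 = NOT r = NOT True = False
G2 = p NAND G1 = False NAND False = True
G3 = NOT G1 = NOT False = True
G5 = q NAND G2 = True NAND True = False
G6 = G5 NAND G2 = False NAND True = True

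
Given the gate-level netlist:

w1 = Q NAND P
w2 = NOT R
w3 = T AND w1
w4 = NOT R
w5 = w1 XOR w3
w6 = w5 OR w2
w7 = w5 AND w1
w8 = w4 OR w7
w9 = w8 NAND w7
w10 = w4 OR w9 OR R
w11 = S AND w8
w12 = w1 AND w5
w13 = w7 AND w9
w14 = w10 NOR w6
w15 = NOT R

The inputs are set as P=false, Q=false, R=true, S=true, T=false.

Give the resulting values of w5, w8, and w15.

w5 = true, w8 = true, w15 = false

w1 = Q NAND P = false NAND false = true
w3 = T AND w1 = false AND true = false
w4 = NOT R = NOT true = false
w5 = w1 XOR w3 = true XOR false = true
w7 = w5 AND w1 = true AND true = true
w8 = w4 OR w7 = false OR true = true
w15 = NOT R = NOT true = false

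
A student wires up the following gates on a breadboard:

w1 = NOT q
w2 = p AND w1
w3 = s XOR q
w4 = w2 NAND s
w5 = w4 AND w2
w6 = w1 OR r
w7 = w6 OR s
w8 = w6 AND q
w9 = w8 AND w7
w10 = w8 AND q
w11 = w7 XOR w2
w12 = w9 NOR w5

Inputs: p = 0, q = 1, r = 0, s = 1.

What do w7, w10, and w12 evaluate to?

w7 = 1; w10 = 0; w12 = 1

w1 = NOT q = NOT 1 = 0
w2 = p AND w1 = 0 AND 0 = 0
w4 = w2 NAND s = 0 NAND 1 = 1
w5 = w4 AND w2 = 1 AND 0 = 0
w6 = w1 OR r = 0 OR 0 = 0
w7 = w6 OR s = 0 OR 1 = 1
w8 = w6 AND q = 0 AND 1 = 0
w9 = w8 AND w7 = 0 AND 1 = 0
w10 = w8 AND q = 0 AND 1 = 0
w12 = w9 NOR w5 = 0 NOR 0 = 1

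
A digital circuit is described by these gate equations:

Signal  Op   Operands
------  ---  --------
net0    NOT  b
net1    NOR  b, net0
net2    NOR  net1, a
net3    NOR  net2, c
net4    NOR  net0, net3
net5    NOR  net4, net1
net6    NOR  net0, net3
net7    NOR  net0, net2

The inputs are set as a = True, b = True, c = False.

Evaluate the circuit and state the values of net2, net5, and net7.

net2 = False  net5 = True  net7 = True

net0 = NOT b = NOT True = False
net1 = b NOR net0 = True NOR False = False
net2 = net1 NOR a = False NOR True = False
net3 = net2 NOR c = False NOR False = True
net4 = net0 NOR net3 = False NOR True = False
net5 = net4 NOR net1 = False NOR False = True
net7 = net0 NOR net2 = False NOR False = True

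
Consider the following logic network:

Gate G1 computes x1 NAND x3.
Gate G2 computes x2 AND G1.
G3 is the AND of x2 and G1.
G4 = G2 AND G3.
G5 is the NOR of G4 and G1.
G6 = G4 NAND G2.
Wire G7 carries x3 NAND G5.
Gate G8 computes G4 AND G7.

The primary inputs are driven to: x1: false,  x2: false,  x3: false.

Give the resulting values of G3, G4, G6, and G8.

G1 = x1 NAND x3 = false NAND false = true
G2 = x2 AND G1 = false AND true = false
G3 = x2 AND G1 = false AND true = false
G4 = G2 AND G3 = false AND false = false
G5 = G4 NOR G1 = false NOR true = false
G6 = G4 NAND G2 = false NAND false = true
G7 = x3 NAND G5 = false NAND false = true
G8 = G4 AND G7 = false AND true = false

G3 = false, G4 = false, G6 = true, G8 = false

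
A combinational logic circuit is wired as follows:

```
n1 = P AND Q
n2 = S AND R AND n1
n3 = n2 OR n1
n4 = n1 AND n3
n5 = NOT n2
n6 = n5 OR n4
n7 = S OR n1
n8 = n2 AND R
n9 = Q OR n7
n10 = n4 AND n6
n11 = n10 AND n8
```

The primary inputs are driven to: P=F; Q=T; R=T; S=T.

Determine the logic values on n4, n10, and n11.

n4 = F, n10 = F, n11 = F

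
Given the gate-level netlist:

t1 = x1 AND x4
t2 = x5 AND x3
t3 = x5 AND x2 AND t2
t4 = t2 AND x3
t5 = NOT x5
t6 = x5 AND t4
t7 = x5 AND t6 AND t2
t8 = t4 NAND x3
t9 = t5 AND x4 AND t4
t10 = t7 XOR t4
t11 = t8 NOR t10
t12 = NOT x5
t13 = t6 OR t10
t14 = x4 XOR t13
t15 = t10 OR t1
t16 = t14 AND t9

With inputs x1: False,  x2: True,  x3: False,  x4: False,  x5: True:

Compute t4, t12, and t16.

t2 = x5 AND x3 = True AND False = False
t4 = t2 AND x3 = False AND False = False
t5 = NOT x5 = NOT True = False
t6 = x5 AND t4 = True AND False = False
t7 = x5 AND t6 AND t2 = True AND False AND False = False
t9 = t5 AND x4 AND t4 = False AND False AND False = False
t10 = t7 XOR t4 = False XOR False = False
t12 = NOT x5 = NOT True = False
t13 = t6 OR t10 = False OR False = False
t14 = x4 XOR t13 = False XOR False = False
t16 = t14 AND t9 = False AND False = False

t4 = False  t12 = False  t16 = False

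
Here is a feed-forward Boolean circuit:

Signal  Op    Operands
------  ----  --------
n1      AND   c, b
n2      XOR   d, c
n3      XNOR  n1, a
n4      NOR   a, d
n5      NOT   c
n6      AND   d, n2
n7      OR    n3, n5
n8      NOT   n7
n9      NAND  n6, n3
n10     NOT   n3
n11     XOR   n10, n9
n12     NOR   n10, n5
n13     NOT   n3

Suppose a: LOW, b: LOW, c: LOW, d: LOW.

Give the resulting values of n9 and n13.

n9 = HIGH  n13 = LOW

n1 = c AND b = LOW AND LOW = LOW
n2 = d XOR c = LOW XOR LOW = LOW
n3 = n1 XNOR a = LOW XNOR LOW = HIGH
n6 = d AND n2 = LOW AND LOW = LOW
n9 = n6 NAND n3 = LOW NAND HIGH = HIGH
n13 = NOT n3 = NOT HIGH = LOW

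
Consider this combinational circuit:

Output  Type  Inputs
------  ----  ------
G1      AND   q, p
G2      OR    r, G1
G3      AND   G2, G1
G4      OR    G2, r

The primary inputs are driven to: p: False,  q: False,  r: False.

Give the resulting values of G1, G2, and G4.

G1 = False  G2 = False  G4 = False

G1 = q AND p = False AND False = False
G2 = r OR G1 = False OR False = False
G4 = G2 OR r = False OR False = False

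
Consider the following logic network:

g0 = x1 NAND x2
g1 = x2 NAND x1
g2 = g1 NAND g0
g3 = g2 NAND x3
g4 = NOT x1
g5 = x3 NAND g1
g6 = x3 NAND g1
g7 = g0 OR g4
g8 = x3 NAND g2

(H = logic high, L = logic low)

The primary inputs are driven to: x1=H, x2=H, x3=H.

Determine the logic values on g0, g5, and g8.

g0 = x1 NAND x2 = H NAND H = L
g1 = x2 NAND x1 = H NAND H = L
g2 = g1 NAND g0 = L NAND L = H
g5 = x3 NAND g1 = H NAND L = H
g8 = x3 NAND g2 = H NAND H = L

g0 = L  g5 = H  g8 = L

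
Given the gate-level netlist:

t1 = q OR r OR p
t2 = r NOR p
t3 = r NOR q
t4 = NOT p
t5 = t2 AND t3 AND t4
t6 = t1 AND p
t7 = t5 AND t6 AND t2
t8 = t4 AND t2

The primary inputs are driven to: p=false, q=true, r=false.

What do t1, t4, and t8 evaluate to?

t1 = q OR r OR p = true OR false OR false = true
t2 = r NOR p = false NOR false = true
t4 = NOT p = NOT false = true
t8 = t4 AND t2 = true AND true = true

t1 = true  t4 = true  t8 = true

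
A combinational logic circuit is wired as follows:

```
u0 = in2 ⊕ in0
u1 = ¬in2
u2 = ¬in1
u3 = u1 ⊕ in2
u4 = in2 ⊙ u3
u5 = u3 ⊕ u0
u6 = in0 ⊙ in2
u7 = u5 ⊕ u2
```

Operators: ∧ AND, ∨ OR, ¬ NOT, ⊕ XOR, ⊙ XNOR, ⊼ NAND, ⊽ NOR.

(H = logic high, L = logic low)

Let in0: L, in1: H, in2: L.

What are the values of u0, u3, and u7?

u0 = L; u3 = H; u7 = H

u0 = in2 XOR in0 = L XOR L = L
u1 = NOT in2 = NOT L = H
u2 = NOT in1 = NOT H = L
u3 = u1 XOR in2 = H XOR L = H
u5 = u3 XOR u0 = H XOR L = H
u7 = u5 XOR u2 = H XOR L = H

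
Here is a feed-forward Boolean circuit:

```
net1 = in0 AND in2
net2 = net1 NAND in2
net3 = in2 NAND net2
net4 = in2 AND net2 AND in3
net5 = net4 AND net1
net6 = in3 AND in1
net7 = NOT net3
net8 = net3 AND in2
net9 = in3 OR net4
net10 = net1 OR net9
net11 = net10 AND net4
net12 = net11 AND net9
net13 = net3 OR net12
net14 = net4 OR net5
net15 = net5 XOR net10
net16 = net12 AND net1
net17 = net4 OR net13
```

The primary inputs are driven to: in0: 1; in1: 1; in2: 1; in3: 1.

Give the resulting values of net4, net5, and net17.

net4 = 0  net5 = 0  net17 = 1

net1 = in0 AND in2 = 1 AND 1 = 1
net2 = net1 NAND in2 = 1 NAND 1 = 0
net3 = in2 NAND net2 = 1 NAND 0 = 1
net4 = in2 AND net2 AND in3 = 1 AND 0 AND 1 = 0
net5 = net4 AND net1 = 0 AND 1 = 0
net9 = in3 OR net4 = 1 OR 0 = 1
net10 = net1 OR net9 = 1 OR 1 = 1
net11 = net10 AND net4 = 1 AND 0 = 0
net12 = net11 AND net9 = 0 AND 1 = 0
net13 = net3 OR net12 = 1 OR 0 = 1
net17 = net4 OR net13 = 0 OR 1 = 1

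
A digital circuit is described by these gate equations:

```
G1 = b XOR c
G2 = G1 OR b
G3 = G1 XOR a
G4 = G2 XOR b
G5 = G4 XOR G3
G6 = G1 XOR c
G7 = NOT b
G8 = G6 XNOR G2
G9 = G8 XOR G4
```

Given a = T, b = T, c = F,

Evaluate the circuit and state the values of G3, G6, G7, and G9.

G1 = b XOR c = T XOR F = T
G2 = G1 OR b = T OR T = T
G3 = G1 XOR a = T XOR T = F
G4 = G2 XOR b = T XOR T = F
G6 = G1 XOR c = T XOR F = T
G7 = NOT b = NOT T = F
G8 = G6 XNOR G2 = T XNOR T = T
G9 = G8 XOR G4 = T XOR F = T

G3 = F, G6 = T, G7 = F, G9 = T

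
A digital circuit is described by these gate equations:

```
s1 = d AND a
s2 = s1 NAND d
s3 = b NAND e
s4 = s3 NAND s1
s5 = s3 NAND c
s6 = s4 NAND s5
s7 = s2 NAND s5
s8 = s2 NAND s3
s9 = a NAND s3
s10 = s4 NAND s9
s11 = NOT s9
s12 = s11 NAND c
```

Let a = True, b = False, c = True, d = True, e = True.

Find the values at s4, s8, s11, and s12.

s4 = False, s8 = True, s11 = True, s12 = False

s1 = d AND a = True AND True = True
s2 = s1 NAND d = True NAND True = False
s3 = b NAND e = False NAND True = True
s4 = s3 NAND s1 = True NAND True = False
s8 = s2 NAND s3 = False NAND True = True
s9 = a NAND s3 = True NAND True = False
s11 = NOT s9 = NOT False = True
s12 = s11 NAND c = True NAND True = False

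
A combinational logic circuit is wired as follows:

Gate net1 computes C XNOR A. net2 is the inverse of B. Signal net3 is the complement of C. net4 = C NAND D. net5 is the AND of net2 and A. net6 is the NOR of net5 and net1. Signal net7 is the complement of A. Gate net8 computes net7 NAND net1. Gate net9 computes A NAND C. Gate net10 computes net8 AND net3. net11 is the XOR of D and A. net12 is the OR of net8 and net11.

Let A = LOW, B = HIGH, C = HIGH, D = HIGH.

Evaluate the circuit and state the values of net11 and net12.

net11 = HIGH, net12 = HIGH

net1 = C XNOR A = HIGH XNOR LOW = LOW
net7 = NOT A = NOT LOW = HIGH
net8 = net7 NAND net1 = HIGH NAND LOW = HIGH
net11 = D XOR A = HIGH XOR LOW = HIGH
net12 = net8 OR net11 = HIGH OR HIGH = HIGH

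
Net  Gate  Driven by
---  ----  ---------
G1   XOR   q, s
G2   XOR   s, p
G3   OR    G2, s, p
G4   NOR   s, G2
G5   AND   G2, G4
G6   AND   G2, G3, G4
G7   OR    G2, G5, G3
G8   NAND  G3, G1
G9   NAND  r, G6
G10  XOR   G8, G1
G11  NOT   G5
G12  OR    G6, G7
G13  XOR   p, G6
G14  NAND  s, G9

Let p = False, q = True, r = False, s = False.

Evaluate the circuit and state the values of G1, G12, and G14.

G1 = q XOR s = True XOR False = True
G2 = s XOR p = False XOR False = False
G3 = G2 OR s OR p = False OR False OR False = False
G4 = s NOR G2 = False NOR False = True
G5 = G2 AND G4 = False AND True = False
G6 = G2 AND G3 AND G4 = False AND False AND True = False
G7 = G2 OR G5 OR G3 = False OR False OR False = False
G9 = r NAND G6 = False NAND False = True
G12 = G6 OR G7 = False OR False = False
G14 = s NAND G9 = False NAND True = True

G1 = True  G12 = False  G14 = True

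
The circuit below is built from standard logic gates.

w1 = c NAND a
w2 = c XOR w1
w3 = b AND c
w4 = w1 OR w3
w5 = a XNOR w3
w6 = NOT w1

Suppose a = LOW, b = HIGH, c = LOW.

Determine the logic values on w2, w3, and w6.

w1 = c NAND a = LOW NAND LOW = HIGH
w2 = c XOR w1 = LOW XOR HIGH = HIGH
w3 = b AND c = HIGH AND LOW = LOW
w6 = NOT w1 = NOT HIGH = LOW

w2 = HIGH, w3 = LOW, w6 = LOW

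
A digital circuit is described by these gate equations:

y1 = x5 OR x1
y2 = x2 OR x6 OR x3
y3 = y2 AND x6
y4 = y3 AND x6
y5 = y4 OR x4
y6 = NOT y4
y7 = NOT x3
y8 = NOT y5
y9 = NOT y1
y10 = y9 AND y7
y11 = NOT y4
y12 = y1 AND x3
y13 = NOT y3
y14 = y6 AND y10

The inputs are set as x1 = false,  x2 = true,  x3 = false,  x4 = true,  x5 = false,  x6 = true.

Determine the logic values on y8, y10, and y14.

y8 = false  y10 = true  y14 = false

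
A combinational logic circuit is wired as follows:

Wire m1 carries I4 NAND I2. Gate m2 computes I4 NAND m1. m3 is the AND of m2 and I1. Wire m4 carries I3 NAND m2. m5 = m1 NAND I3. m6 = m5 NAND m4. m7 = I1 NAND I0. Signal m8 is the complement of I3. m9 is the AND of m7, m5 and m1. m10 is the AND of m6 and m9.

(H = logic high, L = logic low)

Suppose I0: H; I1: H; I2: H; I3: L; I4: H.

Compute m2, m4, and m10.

m2 = H, m4 = H, m10 = L

m1 = I4 NAND I2 = H NAND H = L
m2 = I4 NAND m1 = H NAND L = H
m4 = I3 NAND m2 = L NAND H = H
m5 = m1 NAND I3 = L NAND L = H
m6 = m5 NAND m4 = H NAND H = L
m7 = I1 NAND I0 = H NAND H = L
m9 = m7 AND m5 AND m1 = L AND H AND L = L
m10 = m6 AND m9 = L AND L = L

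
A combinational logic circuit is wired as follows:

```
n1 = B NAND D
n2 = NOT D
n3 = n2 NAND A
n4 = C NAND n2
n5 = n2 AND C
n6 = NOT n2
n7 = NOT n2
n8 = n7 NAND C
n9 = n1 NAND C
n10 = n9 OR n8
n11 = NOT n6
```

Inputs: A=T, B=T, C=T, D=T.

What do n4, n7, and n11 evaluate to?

n2 = NOT D = NOT T = F
n4 = C NAND n2 = T NAND F = T
n6 = NOT n2 = NOT F = T
n7 = NOT n2 = NOT F = T
n11 = NOT n6 = NOT T = F

n4 = T  n7 = T  n11 = F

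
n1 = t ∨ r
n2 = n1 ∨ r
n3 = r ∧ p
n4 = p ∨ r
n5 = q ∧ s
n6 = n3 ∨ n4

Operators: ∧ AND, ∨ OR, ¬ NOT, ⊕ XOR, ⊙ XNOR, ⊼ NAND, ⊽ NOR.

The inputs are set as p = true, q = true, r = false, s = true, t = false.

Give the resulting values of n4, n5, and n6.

n4 = true  n5 = true  n6 = true

n3 = r AND p = false AND true = false
n4 = p OR r = true OR false = true
n5 = q AND s = true AND true = true
n6 = n3 OR n4 = false OR true = true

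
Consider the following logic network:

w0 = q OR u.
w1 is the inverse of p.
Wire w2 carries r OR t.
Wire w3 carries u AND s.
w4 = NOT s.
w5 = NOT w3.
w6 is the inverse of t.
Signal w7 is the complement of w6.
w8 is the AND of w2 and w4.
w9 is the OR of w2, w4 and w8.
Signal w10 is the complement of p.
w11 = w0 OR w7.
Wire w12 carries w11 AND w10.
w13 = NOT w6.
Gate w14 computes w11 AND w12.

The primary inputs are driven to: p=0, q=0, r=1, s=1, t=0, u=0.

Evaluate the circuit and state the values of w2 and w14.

w2 = 1  w14 = 0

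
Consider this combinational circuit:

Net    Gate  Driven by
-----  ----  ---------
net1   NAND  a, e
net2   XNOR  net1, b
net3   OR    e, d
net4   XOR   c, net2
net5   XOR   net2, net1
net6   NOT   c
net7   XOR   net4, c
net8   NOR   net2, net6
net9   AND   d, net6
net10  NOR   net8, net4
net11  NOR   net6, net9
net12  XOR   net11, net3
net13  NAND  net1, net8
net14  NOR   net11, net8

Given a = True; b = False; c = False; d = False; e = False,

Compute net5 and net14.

net1 = a NAND e = True NAND False = True
net2 = net1 XNOR b = True XNOR False = False
net5 = net2 XOR net1 = False XOR True = True
net6 = NOT c = NOT False = True
net8 = net2 NOR net6 = False NOR True = False
net9 = d AND net6 = False AND True = False
net11 = net6 NOR net9 = True NOR False = False
net14 = net11 NOR net8 = False NOR False = True

net5 = True, net14 = True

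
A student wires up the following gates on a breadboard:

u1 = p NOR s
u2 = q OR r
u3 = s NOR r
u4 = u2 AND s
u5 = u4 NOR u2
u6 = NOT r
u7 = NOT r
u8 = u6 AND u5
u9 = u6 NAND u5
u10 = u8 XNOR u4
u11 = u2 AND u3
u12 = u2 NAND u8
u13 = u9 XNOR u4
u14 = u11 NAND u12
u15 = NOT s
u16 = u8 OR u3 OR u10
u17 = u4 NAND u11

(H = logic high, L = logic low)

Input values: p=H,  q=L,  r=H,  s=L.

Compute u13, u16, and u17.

u2 = q OR r = L OR H = H
u3 = s NOR r = L NOR H = L
u4 = u2 AND s = H AND L = L
u5 = u4 NOR u2 = L NOR H = L
u6 = NOT r = NOT H = L
u8 = u6 AND u5 = L AND L = L
u9 = u6 NAND u5 = L NAND L = H
u10 = u8 XNOR u4 = L XNOR L = H
u11 = u2 AND u3 = H AND L = L
u13 = u9 XNOR u4 = H XNOR L = L
u16 = u8 OR u3 OR u10 = L OR L OR H = H
u17 = u4 NAND u11 = L NAND L = H

u13 = L, u16 = H, u17 = H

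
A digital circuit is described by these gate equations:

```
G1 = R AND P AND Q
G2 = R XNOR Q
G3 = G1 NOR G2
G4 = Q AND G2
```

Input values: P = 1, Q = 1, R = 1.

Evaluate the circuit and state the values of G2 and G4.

G2 = R XNOR Q = 1 XNOR 1 = 1
G4 = Q AND G2 = 1 AND 1 = 1

G2 = 1; G4 = 1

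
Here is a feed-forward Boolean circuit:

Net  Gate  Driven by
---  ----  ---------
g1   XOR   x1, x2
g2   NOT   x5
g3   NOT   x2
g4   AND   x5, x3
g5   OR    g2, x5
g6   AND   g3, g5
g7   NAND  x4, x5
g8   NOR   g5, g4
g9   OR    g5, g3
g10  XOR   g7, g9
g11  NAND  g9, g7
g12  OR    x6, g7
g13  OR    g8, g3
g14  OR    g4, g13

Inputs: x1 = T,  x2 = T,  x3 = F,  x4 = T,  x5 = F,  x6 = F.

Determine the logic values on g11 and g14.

g2 = NOT x5 = NOT F = T
g3 = NOT x2 = NOT T = F
g4 = x5 AND x3 = F AND F = F
g5 = g2 OR x5 = T OR F = T
g7 = x4 NAND x5 = T NAND F = T
g8 = g5 NOR g4 = T NOR F = F
g9 = g5 OR g3 = T OR F = T
g11 = g9 NAND g7 = T NAND T = F
g13 = g8 OR g3 = F OR F = F
g14 = g4 OR g13 = F OR F = F

g11 = F  g14 = F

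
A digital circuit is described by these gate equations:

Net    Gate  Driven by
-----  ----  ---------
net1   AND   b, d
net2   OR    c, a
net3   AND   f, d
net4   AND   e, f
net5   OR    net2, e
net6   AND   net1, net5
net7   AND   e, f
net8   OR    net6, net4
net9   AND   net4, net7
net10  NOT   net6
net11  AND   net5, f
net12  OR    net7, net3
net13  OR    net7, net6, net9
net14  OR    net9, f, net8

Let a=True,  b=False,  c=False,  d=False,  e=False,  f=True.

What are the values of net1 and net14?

net1 = False  net14 = True

net1 = b AND d = False AND False = False
net2 = c OR a = False OR True = True
net4 = e AND f = False AND True = False
net5 = net2 OR e = True OR False = True
net6 = net1 AND net5 = False AND True = False
net7 = e AND f = False AND True = False
net8 = net6 OR net4 = False OR False = False
net9 = net4 AND net7 = False AND False = False
net14 = net9 OR f OR net8 = False OR True OR False = True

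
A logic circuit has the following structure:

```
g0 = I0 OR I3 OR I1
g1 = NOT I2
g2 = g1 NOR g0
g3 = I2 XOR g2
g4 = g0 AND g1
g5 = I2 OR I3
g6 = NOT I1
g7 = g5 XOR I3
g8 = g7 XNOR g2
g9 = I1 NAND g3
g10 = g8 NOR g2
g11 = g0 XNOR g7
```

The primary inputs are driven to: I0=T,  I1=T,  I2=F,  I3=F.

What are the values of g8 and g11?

g8 = T, g11 = F

g0 = I0 OR I3 OR I1 = T OR F OR T = T
g1 = NOT I2 = NOT F = T
g2 = g1 NOR g0 = T NOR T = F
g5 = I2 OR I3 = F OR F = F
g7 = g5 XOR I3 = F XOR F = F
g8 = g7 XNOR g2 = F XNOR F = T
g11 = g0 XNOR g7 = T XNOR F = F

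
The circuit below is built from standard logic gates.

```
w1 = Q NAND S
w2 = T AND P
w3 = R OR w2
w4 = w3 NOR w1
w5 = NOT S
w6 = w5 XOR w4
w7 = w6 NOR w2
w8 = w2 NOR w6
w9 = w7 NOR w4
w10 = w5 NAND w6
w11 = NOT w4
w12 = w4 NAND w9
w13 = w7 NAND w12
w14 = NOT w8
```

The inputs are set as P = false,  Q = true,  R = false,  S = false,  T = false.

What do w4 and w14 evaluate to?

w1 = Q NAND S = true NAND false = true
w2 = T AND P = false AND false = false
w3 = R OR w2 = false OR false = false
w4 = w3 NOR w1 = false NOR true = false
w5 = NOT S = NOT false = true
w6 = w5 XOR w4 = true XOR false = true
w8 = w2 NOR w6 = false NOR true = false
w14 = NOT w8 = NOT false = true

w4 = false  w14 = true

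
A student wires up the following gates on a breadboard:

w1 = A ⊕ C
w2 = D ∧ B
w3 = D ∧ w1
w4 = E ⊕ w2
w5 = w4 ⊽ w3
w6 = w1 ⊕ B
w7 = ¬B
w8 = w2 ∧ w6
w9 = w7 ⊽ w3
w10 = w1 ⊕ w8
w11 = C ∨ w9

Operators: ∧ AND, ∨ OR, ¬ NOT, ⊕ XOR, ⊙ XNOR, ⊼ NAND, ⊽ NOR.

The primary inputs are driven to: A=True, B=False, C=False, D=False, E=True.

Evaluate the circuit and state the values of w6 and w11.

w1 = A XOR C = True XOR False = True
w3 = D AND w1 = False AND True = False
w6 = w1 XOR B = True XOR False = True
w7 = NOT B = NOT False = True
w9 = w7 NOR w3 = True NOR False = False
w11 = C OR w9 = False OR False = False

w6 = True, w11 = False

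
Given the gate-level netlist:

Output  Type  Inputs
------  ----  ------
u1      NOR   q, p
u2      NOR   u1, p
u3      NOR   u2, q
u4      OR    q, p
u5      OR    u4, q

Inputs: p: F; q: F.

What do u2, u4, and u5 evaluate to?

u1 = q NOR p = F NOR F = T
u2 = u1 NOR p = T NOR F = F
u4 = q OR p = F OR F = F
u5 = u4 OR q = F OR F = F

u2 = F; u4 = F; u5 = F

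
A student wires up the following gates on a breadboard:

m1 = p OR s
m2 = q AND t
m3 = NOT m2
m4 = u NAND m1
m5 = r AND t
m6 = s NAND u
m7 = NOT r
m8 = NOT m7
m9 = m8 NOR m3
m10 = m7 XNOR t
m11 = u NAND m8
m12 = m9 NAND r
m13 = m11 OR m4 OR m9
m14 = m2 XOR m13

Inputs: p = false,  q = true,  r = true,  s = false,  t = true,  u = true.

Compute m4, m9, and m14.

m1 = p OR s = false OR false = false
m2 = q AND t = true AND true = true
m3 = NOT m2 = NOT true = false
m4 = u NAND m1 = true NAND false = true
m7 = NOT r = NOT true = false
m8 = NOT m7 = NOT false = true
m9 = m8 NOR m3 = true NOR false = false
m11 = u NAND m8 = true NAND true = false
m13 = m11 OR m4 OR m9 = false OR true OR false = true
m14 = m2 XOR m13 = true XOR true = false

m4 = true  m9 = false  m14 = false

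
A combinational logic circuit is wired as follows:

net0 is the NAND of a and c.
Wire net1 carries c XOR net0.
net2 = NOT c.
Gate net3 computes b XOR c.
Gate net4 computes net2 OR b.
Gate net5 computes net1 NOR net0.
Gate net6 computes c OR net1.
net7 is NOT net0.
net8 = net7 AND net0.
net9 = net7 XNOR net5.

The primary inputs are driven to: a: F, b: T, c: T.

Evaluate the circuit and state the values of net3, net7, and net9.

net0 = a NAND c = F NAND T = T
net1 = c XOR net0 = T XOR T = F
net3 = b XOR c = T XOR T = F
net5 = net1 NOR net0 = F NOR T = F
net7 = NOT net0 = NOT T = F
net9 = net7 XNOR net5 = F XNOR F = T

net3 = F  net7 = F  net9 = T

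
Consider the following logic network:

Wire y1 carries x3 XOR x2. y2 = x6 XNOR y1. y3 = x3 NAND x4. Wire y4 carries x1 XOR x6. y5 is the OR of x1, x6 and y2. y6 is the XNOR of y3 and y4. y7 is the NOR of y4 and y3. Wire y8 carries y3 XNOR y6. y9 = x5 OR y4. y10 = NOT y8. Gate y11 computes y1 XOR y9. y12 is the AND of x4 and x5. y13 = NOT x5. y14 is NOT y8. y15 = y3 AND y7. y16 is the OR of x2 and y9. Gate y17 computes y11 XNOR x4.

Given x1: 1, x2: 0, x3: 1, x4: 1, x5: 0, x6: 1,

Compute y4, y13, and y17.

y1 = x3 XOR x2 = 1 XOR 0 = 1
y4 = x1 XOR x6 = 1 XOR 1 = 0
y9 = x5 OR y4 = 0 OR 0 = 0
y11 = y1 XOR y9 = 1 XOR 0 = 1
y13 = NOT x5 = NOT 0 = 1
y17 = y11 XNOR x4 = 1 XNOR 1 = 1

y4 = 0, y13 = 1, y17 = 1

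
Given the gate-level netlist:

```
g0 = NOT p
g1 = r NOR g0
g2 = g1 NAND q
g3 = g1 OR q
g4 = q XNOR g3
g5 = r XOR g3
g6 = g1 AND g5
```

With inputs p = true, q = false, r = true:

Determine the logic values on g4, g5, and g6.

g4 = true  g5 = true  g6 = false

g0 = NOT p = NOT true = false
g1 = r NOR g0 = true NOR false = false
g3 = g1 OR q = false OR false = false
g4 = q XNOR g3 = false XNOR false = true
g5 = r XOR g3 = true XOR false = true
g6 = g1 AND g5 = false AND true = false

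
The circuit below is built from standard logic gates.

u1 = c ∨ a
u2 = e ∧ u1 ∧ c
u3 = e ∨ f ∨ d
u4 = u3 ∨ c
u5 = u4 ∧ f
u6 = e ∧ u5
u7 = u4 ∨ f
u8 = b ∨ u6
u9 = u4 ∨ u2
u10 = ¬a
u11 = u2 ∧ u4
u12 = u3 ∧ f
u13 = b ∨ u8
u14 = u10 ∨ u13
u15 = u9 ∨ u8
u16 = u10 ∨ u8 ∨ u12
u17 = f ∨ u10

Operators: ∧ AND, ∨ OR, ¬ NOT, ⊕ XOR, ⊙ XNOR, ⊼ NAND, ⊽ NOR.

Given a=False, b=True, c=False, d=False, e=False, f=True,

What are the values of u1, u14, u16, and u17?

u1 = False  u14 = True  u16 = True  u17 = True

u1 = c OR a = False OR False = False
u3 = e OR f OR d = False OR True OR False = True
u4 = u3 OR c = True OR False = True
u5 = u4 AND f = True AND True = True
u6 = e AND u5 = False AND True = False
u8 = b OR u6 = True OR False = True
u10 = NOT a = NOT False = True
u12 = u3 AND f = True AND True = True
u13 = b OR u8 = True OR True = True
u14 = u10 OR u13 = True OR True = True
u16 = u10 OR u8 OR u12 = True OR True OR True = True
u17 = f OR u10 = True OR True = True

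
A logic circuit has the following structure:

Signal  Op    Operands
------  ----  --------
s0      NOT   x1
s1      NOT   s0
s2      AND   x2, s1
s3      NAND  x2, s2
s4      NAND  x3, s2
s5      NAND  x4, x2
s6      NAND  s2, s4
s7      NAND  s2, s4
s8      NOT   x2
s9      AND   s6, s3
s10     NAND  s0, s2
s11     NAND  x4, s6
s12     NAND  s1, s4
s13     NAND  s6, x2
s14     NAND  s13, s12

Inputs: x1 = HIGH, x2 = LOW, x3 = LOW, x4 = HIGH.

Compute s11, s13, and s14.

s11 = LOW, s13 = HIGH, s14 = HIGH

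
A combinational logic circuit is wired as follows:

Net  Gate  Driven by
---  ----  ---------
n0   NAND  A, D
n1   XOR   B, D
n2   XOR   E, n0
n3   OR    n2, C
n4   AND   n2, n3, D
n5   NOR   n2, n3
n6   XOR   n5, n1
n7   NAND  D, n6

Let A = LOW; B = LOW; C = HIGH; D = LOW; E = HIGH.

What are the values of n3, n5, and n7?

n3 = HIGH  n5 = LOW  n7 = HIGH

n0 = A NAND D = LOW NAND LOW = HIGH
n1 = B XOR D = LOW XOR LOW = LOW
n2 = E XOR n0 = HIGH XOR HIGH = LOW
n3 = n2 OR C = LOW OR HIGH = HIGH
n5 = n2 NOR n3 = LOW NOR HIGH = LOW
n6 = n5 XOR n1 = LOW XOR LOW = LOW
n7 = D NAND n6 = LOW NAND LOW = HIGH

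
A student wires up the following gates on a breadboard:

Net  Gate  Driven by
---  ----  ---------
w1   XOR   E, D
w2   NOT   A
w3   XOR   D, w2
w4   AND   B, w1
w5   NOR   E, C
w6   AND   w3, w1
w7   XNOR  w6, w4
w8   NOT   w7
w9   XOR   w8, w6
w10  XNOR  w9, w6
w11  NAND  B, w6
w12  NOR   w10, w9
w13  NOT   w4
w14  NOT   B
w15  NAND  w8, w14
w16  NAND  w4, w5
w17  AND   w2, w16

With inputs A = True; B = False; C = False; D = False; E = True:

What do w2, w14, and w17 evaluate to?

w2 = False, w14 = True, w17 = False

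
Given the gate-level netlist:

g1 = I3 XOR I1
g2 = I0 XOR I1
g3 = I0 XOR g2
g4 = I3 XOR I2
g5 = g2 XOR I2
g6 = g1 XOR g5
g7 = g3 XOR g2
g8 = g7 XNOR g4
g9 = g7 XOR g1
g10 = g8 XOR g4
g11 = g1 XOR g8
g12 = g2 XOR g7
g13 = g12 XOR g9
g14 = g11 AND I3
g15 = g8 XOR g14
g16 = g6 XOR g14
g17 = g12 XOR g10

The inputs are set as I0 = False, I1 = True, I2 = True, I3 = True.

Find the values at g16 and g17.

g1 = I3 XOR I1 = True XOR True = False
g2 = I0 XOR I1 = False XOR True = True
g3 = I0 XOR g2 = False XOR True = True
g4 = I3 XOR I2 = True XOR True = False
g5 = g2 XOR I2 = True XOR True = False
g6 = g1 XOR g5 = False XOR False = False
g7 = g3 XOR g2 = True XOR True = False
g8 = g7 XNOR g4 = False XNOR False = True
g10 = g8 XOR g4 = True XOR False = True
g11 = g1 XOR g8 = False XOR True = True
g12 = g2 XOR g7 = True XOR False = True
g14 = g11 AND I3 = True AND True = True
g16 = g6 XOR g14 = False XOR True = True
g17 = g12 XOR g10 = True XOR True = False

g16 = True, g17 = False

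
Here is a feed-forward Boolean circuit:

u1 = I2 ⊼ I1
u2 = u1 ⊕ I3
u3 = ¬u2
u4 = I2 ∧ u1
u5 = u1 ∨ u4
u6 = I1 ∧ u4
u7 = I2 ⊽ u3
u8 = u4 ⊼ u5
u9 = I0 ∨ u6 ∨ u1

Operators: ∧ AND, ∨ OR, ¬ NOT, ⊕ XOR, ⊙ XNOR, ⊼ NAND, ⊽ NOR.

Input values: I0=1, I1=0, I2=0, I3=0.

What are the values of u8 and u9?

u8 = 1  u9 = 1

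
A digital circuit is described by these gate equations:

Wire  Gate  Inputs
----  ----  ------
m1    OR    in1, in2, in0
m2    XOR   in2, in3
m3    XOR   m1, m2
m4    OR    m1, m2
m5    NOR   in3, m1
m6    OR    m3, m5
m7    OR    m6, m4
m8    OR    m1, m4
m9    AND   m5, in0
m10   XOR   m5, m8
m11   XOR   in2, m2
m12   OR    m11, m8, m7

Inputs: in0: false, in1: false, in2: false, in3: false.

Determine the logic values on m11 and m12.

m1 = in1 OR in2 OR in0 = false OR false OR false = false
m2 = in2 XOR in3 = false XOR false = false
m3 = m1 XOR m2 = false XOR false = false
m4 = m1 OR m2 = false OR false = false
m5 = in3 NOR m1 = false NOR false = true
m6 = m3 OR m5 = false OR true = true
m7 = m6 OR m4 = true OR false = true
m8 = m1 OR m4 = false OR false = false
m11 = in2 XOR m2 = false XOR false = false
m12 = m11 OR m8 OR m7 = false OR false OR true = true

m11 = false, m12 = true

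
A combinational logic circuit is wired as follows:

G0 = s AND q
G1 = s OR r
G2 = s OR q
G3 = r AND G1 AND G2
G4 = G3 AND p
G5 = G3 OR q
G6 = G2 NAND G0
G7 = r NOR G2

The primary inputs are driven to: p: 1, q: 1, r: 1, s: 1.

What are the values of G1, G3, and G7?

G1 = 1, G3 = 1, G7 = 0

G1 = s OR r = 1 OR 1 = 1
G2 = s OR q = 1 OR 1 = 1
G3 = r AND G1 AND G2 = 1 AND 1 AND 1 = 1
G7 = r NOR G2 = 1 NOR 1 = 0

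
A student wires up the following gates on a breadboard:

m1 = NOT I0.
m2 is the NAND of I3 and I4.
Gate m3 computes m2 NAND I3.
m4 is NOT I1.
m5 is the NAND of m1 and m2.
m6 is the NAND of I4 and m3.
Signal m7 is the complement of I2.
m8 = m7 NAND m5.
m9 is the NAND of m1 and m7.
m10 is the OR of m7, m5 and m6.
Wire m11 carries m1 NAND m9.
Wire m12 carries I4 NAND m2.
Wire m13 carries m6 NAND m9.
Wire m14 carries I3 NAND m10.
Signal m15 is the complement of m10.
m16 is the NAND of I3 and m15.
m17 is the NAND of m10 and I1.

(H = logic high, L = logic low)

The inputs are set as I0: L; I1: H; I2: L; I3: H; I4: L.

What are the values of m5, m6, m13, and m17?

m1 = NOT I0 = NOT L = H
m2 = I3 NAND I4 = H NAND L = H
m3 = m2 NAND I3 = H NAND H = L
m5 = m1 NAND m2 = H NAND H = L
m6 = I4 NAND m3 = L NAND L = H
m7 = NOT I2 = NOT L = H
m9 = m1 NAND m7 = H NAND H = L
m10 = m7 OR m5 OR m6 = H OR L OR H = H
m13 = m6 NAND m9 = H NAND L = H
m17 = m10 NAND I1 = H NAND H = L

m5 = L, m6 = H, m13 = H, m17 = L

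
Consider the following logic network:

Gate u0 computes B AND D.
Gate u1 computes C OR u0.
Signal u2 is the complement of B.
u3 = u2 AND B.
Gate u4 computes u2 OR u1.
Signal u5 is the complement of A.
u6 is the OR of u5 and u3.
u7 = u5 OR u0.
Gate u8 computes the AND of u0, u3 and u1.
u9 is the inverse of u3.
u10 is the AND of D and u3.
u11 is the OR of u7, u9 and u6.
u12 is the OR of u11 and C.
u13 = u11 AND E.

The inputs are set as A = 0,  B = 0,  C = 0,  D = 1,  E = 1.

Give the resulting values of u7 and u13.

u7 = 1  u13 = 1

u0 = B AND D = 0 AND 1 = 0
u2 = NOT B = NOT 0 = 1
u3 = u2 AND B = 1 AND 0 = 0
u5 = NOT A = NOT 0 = 1
u6 = u5 OR u3 = 1 OR 0 = 1
u7 = u5 OR u0 = 1 OR 0 = 1
u9 = NOT u3 = NOT 0 = 1
u11 = u7 OR u9 OR u6 = 1 OR 1 OR 1 = 1
u13 = u11 AND E = 1 AND 1 = 1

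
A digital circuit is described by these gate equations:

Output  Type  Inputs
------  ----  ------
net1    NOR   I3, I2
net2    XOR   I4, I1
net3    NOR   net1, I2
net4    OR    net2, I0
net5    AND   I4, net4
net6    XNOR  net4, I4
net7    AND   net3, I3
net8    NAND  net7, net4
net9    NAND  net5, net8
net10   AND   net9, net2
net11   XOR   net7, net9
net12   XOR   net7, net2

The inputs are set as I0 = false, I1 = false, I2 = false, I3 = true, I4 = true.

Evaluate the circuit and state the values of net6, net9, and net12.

net1 = I3 NOR I2 = true NOR false = false
net2 = I4 XOR I1 = true XOR false = true
net3 = net1 NOR I2 = false NOR false = true
net4 = net2 OR I0 = true OR false = true
net5 = I4 AND net4 = true AND true = true
net6 = net4 XNOR I4 = true XNOR true = true
net7 = net3 AND I3 = true AND true = true
net8 = net7 NAND net4 = true NAND true = false
net9 = net5 NAND net8 = true NAND false = true
net12 = net7 XOR net2 = true XOR true = false

net6 = true, net9 = true, net12 = false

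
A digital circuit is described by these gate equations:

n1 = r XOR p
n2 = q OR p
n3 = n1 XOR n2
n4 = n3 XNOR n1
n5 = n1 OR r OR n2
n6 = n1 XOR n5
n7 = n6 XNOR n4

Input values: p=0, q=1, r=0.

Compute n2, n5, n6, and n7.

n1 = r XOR p = 0 XOR 0 = 0
n2 = q OR p = 1 OR 0 = 1
n3 = n1 XOR n2 = 0 XOR 1 = 1
n4 = n3 XNOR n1 = 1 XNOR 0 = 0
n5 = n1 OR r OR n2 = 0 OR 0 OR 1 = 1
n6 = n1 XOR n5 = 0 XOR 1 = 1
n7 = n6 XNOR n4 = 1 XNOR 0 = 0

n2 = 1  n5 = 1  n6 = 1  n7 = 0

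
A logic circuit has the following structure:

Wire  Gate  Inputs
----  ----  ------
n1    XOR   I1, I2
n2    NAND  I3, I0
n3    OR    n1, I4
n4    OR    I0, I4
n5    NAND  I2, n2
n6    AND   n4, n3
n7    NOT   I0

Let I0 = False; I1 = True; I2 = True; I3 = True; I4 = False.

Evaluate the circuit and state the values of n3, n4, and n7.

n1 = I1 XOR I2 = True XOR True = False
n3 = n1 OR I4 = False OR False = False
n4 = I0 OR I4 = False OR False = False
n7 = NOT I0 = NOT False = True

n3 = False  n4 = False  n7 = True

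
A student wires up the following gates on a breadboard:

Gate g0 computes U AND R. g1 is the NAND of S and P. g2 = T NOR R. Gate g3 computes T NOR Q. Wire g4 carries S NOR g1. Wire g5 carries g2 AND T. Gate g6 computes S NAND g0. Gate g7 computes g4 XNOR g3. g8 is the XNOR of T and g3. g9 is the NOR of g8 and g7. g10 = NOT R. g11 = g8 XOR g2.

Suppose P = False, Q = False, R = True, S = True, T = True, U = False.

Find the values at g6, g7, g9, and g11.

g6 = True, g7 = True, g9 = False, g11 = False

g0 = U AND R = False AND True = False
g1 = S NAND P = True NAND False = True
g2 = T NOR R = True NOR True = False
g3 = T NOR Q = True NOR False = False
g4 = S NOR g1 = True NOR True = False
g6 = S NAND g0 = True NAND False = True
g7 = g4 XNOR g3 = False XNOR False = True
g8 = T XNOR g3 = True XNOR False = False
g9 = g8 NOR g7 = False NOR True = False
g11 = g8 XOR g2 = False XOR False = False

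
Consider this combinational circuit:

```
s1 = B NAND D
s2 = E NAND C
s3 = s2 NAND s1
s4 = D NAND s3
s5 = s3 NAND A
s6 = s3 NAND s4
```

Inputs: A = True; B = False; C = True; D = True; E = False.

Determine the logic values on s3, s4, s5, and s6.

s3 = False, s4 = True, s5 = True, s6 = True

s1 = B NAND D = False NAND True = True
s2 = E NAND C = False NAND True = True
s3 = s2 NAND s1 = True NAND True = False
s4 = D NAND s3 = True NAND False = True
s5 = s3 NAND A = False NAND True = True
s6 = s3 NAND s4 = False NAND True = True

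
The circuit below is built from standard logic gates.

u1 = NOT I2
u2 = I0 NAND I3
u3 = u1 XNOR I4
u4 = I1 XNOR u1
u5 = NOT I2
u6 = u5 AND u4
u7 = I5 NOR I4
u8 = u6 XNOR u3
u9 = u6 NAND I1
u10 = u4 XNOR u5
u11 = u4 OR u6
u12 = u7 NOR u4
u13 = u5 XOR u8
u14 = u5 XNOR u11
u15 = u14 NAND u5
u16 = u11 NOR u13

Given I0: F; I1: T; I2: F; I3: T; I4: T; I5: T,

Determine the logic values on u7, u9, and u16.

u7 = F; u9 = F; u16 = F

u1 = NOT I2 = NOT F = T
u3 = u1 XNOR I4 = T XNOR T = T
u4 = I1 XNOR u1 = T XNOR T = T
u5 = NOT I2 = NOT F = T
u6 = u5 AND u4 = T AND T = T
u7 = I5 NOR I4 = T NOR T = F
u8 = u6 XNOR u3 = T XNOR T = T
u9 = u6 NAND I1 = T NAND T = F
u11 = u4 OR u6 = T OR T = T
u13 = u5 XOR u8 = T XOR T = F
u16 = u11 NOR u13 = T NOR F = F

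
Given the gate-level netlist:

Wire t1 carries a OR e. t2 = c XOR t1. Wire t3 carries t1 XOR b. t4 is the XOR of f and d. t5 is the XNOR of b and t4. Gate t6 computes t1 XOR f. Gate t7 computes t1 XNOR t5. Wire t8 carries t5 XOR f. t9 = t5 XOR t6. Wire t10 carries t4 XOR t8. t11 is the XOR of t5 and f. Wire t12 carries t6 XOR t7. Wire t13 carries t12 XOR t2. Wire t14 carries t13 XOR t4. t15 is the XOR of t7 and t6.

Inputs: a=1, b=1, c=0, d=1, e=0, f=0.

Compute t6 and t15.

t6 = 1; t15 = 0

t1 = a OR e = 1 OR 0 = 1
t4 = f XOR d = 0 XOR 1 = 1
t5 = b XNOR t4 = 1 XNOR 1 = 1
t6 = t1 XOR f = 1 XOR 0 = 1
t7 = t1 XNOR t5 = 1 XNOR 1 = 1
t15 = t7 XOR t6 = 1 XOR 1 = 0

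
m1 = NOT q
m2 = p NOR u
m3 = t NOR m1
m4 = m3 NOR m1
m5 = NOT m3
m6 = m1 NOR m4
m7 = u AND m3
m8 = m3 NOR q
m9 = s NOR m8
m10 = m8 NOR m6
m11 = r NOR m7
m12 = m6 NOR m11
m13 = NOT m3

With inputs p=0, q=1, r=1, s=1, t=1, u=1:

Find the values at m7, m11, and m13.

m1 = NOT q = NOT 1 = 0
m3 = t NOR m1 = 1 NOR 0 = 0
m7 = u AND m3 = 1 AND 0 = 0
m11 = r NOR m7 = 1 NOR 0 = 0
m13 = NOT m3 = NOT 0 = 1

m7 = 0, m11 = 0, m13 = 1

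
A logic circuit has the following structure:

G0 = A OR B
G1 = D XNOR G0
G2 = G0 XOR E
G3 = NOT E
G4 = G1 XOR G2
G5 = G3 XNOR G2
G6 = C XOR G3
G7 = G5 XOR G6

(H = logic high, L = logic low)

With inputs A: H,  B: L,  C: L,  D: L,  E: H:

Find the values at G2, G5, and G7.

G2 = L, G5 = H, G7 = H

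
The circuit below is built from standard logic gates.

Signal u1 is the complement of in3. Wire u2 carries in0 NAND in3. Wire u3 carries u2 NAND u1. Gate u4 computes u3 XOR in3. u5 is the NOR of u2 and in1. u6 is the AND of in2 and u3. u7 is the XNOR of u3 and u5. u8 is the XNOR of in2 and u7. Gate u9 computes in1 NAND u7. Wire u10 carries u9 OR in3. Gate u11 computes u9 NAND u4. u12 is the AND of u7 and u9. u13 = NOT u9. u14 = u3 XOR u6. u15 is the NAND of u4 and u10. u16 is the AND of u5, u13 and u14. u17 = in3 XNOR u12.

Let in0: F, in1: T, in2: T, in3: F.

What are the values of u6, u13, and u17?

u1 = NOT in3 = NOT F = T
u2 = in0 NAND in3 = F NAND F = T
u3 = u2 NAND u1 = T NAND T = F
u5 = u2 NOR in1 = T NOR T = F
u6 = in2 AND u3 = T AND F = F
u7 = u3 XNOR u5 = F XNOR F = T
u9 = in1 NAND u7 = T NAND T = F
u12 = u7 AND u9 = T AND F = F
u13 = NOT u9 = NOT F = T
u17 = in3 XNOR u12 = F XNOR F = T

u6 = F, u13 = T, u17 = T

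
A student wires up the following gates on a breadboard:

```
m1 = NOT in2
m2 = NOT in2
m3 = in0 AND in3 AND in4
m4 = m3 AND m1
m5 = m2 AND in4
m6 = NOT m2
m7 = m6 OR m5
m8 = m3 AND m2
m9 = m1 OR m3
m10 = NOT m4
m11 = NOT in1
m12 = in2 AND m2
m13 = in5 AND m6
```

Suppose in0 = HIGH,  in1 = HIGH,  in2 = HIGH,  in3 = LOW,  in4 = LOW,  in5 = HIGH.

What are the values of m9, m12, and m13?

m1 = NOT in2 = NOT HIGH = LOW
m2 = NOT in2 = NOT HIGH = LOW
m3 = in0 AND in3 AND in4 = HIGH AND LOW AND LOW = LOW
m6 = NOT m2 = NOT LOW = HIGH
m9 = m1 OR m3 = LOW OR LOW = LOW
m12 = in2 AND m2 = HIGH AND LOW = LOW
m13 = in5 AND m6 = HIGH AND HIGH = HIGH

m9 = LOW  m12 = LOW  m13 = HIGH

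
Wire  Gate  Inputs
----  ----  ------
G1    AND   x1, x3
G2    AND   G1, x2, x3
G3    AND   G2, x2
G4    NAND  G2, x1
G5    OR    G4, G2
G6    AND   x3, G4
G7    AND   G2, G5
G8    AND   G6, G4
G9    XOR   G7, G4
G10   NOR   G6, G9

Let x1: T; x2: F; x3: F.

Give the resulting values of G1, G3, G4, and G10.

G1 = x1 AND x3 = T AND F = F
G2 = G1 AND x2 AND x3 = F AND F AND F = F
G3 = G2 AND x2 = F AND F = F
G4 = G2 NAND x1 = F NAND T = T
G5 = G4 OR G2 = T OR F = T
G6 = x3 AND G4 = F AND T = F
G7 = G2 AND G5 = F AND T = F
G9 = G7 XOR G4 = F XOR T = T
G10 = G6 NOR G9 = F NOR T = F

G1 = F  G3 = F  G4 = T  G10 = F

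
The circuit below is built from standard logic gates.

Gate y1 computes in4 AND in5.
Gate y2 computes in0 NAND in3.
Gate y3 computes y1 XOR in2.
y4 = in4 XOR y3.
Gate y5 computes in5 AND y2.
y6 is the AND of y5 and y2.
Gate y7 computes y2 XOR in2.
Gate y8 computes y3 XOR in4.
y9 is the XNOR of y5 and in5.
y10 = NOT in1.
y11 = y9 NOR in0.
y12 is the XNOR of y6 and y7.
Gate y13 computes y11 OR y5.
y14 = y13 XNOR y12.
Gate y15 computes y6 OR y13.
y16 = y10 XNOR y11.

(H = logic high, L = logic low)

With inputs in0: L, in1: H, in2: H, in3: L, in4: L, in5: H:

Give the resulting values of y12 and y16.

y12 = L; y16 = H

y2 = in0 NAND in3 = L NAND L = H
y5 = in5 AND y2 = H AND H = H
y6 = y5 AND y2 = H AND H = H
y7 = y2 XOR in2 = H XOR H = L
y9 = y5 XNOR in5 = H XNOR H = H
y10 = NOT in1 = NOT H = L
y11 = y9 NOR in0 = H NOR L = L
y12 = y6 XNOR y7 = H XNOR L = L
y16 = y10 XNOR y11 = L XNOR L = H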